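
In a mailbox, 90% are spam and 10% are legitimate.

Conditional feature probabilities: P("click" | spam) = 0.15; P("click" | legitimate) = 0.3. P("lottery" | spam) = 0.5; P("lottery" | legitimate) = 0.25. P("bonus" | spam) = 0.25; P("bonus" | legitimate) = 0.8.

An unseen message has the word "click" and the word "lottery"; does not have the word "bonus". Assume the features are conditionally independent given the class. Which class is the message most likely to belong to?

spam

spam: 0.9 × 0.15 × 0.5 × (1−0.25) = 0.050625
legitimate: 0.1 × 0.3 × 0.25 × (1−0.8) = 0.0015
Highest score → spam.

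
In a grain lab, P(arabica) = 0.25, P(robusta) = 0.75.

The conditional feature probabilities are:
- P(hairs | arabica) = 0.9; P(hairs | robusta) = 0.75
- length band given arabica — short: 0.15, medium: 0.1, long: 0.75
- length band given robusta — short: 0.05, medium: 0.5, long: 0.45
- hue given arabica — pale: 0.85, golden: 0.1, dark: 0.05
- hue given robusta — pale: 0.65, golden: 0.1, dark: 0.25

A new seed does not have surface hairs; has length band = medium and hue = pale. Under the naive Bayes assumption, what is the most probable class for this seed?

robusta

arabica: 0.25 × (1−0.9) × 0.1 × 0.85 = 0.002125
robusta: 0.75 × (1−0.75) × 0.5 × 0.65 = 0.0609375
Highest score → robusta.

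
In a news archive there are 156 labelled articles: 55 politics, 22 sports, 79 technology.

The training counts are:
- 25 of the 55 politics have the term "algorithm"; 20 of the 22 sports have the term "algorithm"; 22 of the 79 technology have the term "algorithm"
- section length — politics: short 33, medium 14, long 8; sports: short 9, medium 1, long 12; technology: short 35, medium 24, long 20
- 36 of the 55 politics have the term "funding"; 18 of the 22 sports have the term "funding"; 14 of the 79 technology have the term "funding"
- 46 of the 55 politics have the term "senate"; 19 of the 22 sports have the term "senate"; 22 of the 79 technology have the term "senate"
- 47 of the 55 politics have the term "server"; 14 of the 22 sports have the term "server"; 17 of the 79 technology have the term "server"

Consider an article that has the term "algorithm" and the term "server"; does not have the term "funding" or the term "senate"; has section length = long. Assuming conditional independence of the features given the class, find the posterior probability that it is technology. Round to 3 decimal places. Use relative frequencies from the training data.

politics: (55/156) × (25/55) × (8/55) × (19/55) × (9/55) × (47/55) ≈ 0.00112603
sports: (22/156) × (20/22) × (12/22) × (4/22) × (3/22) × (14/22) ≈ 0.00110333
technology: (79/156) × (22/79) × (20/79) × (65/79) × (57/79) × (17/79) ≈ 0.00456097
P(technology | x) = 0.00456097 / 0.00679033 ≈ 0.672

0.672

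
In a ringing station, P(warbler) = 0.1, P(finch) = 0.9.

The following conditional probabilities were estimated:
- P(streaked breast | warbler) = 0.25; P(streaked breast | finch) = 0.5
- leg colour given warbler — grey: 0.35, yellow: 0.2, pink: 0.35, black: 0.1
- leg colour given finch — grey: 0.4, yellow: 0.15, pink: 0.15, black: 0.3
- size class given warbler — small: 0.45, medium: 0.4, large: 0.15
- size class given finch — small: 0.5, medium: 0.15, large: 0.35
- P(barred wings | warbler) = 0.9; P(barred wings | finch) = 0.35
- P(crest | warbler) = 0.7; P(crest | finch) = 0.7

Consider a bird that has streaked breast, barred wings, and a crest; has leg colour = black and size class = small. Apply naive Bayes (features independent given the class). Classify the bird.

finch

warbler: 0.1 × 0.25 × 0.1 × 0.45 × 0.9 × 0.7 = 0.00070875
finch: 0.9 × 0.5 × 0.3 × 0.5 × 0.35 × 0.7 = 0.0165375
Highest score → finch.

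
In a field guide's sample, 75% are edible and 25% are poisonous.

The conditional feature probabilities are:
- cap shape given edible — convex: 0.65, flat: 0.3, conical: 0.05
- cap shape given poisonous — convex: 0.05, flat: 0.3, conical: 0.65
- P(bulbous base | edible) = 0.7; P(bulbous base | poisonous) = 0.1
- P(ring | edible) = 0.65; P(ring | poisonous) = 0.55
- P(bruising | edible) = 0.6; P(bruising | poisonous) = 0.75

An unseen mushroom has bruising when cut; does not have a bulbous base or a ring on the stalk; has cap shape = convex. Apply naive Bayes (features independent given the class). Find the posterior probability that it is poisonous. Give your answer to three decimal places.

edible: 0.75 × 0.65 × (1−0.7) × (1−0.65) × 0.6 = 0.0307125
poisonous: 0.25 × 0.05 × (1−0.1) × (1−0.55) × 0.75 = 0.003796875
P(poisonous | x) = 0.003796875 / 0.034509375 ≈ 0.110

0.110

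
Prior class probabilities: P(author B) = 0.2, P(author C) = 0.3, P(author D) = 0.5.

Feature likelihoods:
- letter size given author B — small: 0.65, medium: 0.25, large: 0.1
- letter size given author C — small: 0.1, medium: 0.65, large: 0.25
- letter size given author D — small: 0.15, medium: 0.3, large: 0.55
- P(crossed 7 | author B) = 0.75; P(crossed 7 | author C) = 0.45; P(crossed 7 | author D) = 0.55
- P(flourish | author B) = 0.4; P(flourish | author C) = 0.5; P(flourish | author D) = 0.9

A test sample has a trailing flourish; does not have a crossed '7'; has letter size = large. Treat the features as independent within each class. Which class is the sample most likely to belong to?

author B: 0.2 × 0.1 × (1−0.75) × 0.4 = 0.002
author C: 0.3 × 0.25 × (1−0.45) × 0.5 = 0.020625
author D: 0.5 × 0.55 × (1−0.55) × 0.9 = 0.111375
Highest score → author D.

author D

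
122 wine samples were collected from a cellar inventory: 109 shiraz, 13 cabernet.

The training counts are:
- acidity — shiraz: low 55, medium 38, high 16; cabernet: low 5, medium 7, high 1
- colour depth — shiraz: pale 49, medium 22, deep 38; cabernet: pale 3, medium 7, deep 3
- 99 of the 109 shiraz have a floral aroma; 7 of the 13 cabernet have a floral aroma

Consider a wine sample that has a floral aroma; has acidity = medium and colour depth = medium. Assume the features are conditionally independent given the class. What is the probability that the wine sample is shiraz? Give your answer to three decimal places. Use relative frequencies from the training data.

shiraz: (109/122) × (38/109) × (22/109) × (99/109) ≈ 0.057099
cabernet: (13/122) × (7/13) × (7/13) × (7/13) ≈ 0.0166359
P(shiraz | x) = 0.057099 / 0.0737349 ≈ 0.774

0.774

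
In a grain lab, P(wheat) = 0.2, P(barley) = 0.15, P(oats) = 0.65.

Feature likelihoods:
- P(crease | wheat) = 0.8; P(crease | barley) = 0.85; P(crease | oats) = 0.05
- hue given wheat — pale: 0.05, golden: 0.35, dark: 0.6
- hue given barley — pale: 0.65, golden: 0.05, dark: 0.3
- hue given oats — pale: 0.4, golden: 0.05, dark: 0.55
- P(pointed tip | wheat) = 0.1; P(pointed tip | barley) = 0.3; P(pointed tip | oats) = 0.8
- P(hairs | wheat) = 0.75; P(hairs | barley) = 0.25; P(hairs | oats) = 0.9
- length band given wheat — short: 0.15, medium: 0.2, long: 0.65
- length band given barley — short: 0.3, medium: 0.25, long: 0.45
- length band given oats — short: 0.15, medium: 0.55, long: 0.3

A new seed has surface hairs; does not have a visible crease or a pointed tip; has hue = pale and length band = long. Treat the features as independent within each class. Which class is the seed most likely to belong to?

wheat: 0.2 × (1−0.8) × 0.05 × (1−0.1) × 0.75 × 0.65 = 0.0008775
barley: 0.15 × (1−0.85) × 0.65 × (1−0.3) × 0.25 × 0.45 = 0.00115171875
oats: 0.65 × (1−0.05) × 0.4 × (1−0.8) × 0.9 × 0.3 = 0.013338
Highest score → oats.

oats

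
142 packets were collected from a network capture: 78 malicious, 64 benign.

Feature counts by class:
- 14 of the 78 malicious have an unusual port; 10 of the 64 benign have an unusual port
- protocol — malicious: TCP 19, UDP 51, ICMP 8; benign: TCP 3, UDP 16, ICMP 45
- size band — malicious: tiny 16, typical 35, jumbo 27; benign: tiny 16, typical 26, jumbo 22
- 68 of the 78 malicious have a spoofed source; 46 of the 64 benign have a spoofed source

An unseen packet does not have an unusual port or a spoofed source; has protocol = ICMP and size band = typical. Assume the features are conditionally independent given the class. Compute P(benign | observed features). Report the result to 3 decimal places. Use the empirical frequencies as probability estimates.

0.920

malicious: (78/142) × (64/78) × (8/78) × (35/78) × (10/78) ≈ 0.00265929
benign: (64/142) × (54/64) × (45/64) × (26/64) × (18/64) ≈ 0.0305509
P(benign | x) = 0.0305509 / 0.03321019 ≈ 0.920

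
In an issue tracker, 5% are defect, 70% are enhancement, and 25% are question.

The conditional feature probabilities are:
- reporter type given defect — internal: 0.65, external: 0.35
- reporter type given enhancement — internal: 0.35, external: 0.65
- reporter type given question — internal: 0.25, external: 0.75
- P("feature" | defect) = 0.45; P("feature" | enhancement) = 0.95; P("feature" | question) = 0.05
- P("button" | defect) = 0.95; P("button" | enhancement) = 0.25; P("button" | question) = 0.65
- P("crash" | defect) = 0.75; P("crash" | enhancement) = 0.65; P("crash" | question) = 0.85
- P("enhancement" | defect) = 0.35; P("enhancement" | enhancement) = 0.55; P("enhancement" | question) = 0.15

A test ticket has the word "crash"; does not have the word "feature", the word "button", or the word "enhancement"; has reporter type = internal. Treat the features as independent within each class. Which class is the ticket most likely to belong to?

question

defect: 0.05 × 0.65 × (1−0.45) × (1−0.95) × 0.75 × (1−0.35) = 0.000435703125
enhancement: 0.7 × 0.35 × (1−0.95) × (1−0.25) × 0.65 × (1−0.55) = 0.00268734375
question: 0.25 × 0.25 × (1−0.05) × (1−0.65) × 0.85 × (1−0.15) = 0.015014453125
Highest score → question.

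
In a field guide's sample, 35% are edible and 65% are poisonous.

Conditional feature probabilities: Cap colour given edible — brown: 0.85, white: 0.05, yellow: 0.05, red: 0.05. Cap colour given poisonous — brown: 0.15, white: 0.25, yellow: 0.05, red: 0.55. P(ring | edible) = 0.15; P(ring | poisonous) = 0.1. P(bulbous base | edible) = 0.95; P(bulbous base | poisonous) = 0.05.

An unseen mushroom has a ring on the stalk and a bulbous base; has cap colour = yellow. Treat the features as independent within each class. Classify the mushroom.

edible

edible: 0.35 × 0.05 × 0.15 × 0.95 = 0.00249375
poisonous: 0.65 × 0.05 × 0.1 × 0.05 = 0.0001625
Highest score → edible.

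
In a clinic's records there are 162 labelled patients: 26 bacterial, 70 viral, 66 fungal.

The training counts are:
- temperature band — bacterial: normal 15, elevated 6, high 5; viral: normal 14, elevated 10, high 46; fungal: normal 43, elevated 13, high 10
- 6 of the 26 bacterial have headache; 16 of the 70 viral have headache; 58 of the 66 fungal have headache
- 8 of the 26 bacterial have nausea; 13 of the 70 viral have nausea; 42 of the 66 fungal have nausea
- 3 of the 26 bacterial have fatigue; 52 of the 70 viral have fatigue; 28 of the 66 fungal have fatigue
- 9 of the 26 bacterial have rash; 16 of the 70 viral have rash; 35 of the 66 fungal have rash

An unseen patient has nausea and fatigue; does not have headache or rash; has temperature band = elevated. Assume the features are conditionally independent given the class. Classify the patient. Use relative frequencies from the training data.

viral

bacterial: (26/162) × (6/26) × (20/26) × (8/26) × (3/26) × (17/26) ≈ 0.000661353
viral: (70/162) × (10/70) × (54/70) × (13/70) × (52/70) × (54/70) ≈ 0.00506789
fungal: (66/162) × (13/66) × (8/66) × (42/66) × (28/66) × (31/66) ≈ 0.00123342
Highest score → viral.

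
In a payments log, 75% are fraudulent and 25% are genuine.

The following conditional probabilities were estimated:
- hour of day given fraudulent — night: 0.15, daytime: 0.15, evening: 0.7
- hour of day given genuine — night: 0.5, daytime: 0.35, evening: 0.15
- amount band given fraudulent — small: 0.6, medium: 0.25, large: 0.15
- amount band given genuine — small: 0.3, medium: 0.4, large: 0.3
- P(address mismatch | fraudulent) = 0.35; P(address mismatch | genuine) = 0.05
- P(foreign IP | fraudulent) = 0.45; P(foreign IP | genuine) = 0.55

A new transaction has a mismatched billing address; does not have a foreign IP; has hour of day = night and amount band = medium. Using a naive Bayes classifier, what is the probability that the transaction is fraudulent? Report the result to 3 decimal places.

fraudulent: 0.75 × 0.15 × 0.25 × 0.35 × (1−0.45) = 0.0054140625
genuine: 0.25 × 0.5 × 0.4 × 0.05 × (1−0.55) = 0.001125
P(fraudulent | x) = 0.0054140625 / 0.0065390625 ≈ 0.828

0.828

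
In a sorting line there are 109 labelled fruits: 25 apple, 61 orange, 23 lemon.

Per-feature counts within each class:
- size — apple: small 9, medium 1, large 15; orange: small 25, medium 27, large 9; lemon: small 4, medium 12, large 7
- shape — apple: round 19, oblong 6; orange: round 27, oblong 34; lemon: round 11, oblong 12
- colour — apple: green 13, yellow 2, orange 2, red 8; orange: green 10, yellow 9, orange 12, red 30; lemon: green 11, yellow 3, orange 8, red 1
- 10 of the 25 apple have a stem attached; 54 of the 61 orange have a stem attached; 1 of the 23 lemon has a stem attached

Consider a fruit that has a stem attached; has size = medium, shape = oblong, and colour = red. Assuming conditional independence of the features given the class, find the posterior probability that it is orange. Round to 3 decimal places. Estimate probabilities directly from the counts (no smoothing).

0.994

apple: (25/109) × (1/25) × (6/25) × (8/25) × (10/25) ≈ 0.000281835
orange: (61/109) × (27/61) × (34/61) × (30/61) × (54/61) ≈ 0.0601093
lemon: (23/109) × (12/23) × (12/23) × (1/23) × (1/23) ≈ 0.000108581
P(orange | x) = 0.0601093 / 0.060499716 ≈ 0.994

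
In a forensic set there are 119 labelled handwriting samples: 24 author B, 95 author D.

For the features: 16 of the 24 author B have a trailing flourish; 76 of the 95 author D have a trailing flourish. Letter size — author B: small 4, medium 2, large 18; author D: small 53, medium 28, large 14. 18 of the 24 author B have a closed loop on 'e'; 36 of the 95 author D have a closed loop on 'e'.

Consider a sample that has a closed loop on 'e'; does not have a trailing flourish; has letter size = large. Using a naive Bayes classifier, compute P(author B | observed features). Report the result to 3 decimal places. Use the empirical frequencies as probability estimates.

0.809

author B: (24/119) × (8/24) × (18/24) × (18/24) ≈ 0.0378151
author D: (95/119) × (19/95) × (14/95) × (36/95) ≈ 0.00891641
P(author B | x) = 0.0378151 / 0.04673151 ≈ 0.809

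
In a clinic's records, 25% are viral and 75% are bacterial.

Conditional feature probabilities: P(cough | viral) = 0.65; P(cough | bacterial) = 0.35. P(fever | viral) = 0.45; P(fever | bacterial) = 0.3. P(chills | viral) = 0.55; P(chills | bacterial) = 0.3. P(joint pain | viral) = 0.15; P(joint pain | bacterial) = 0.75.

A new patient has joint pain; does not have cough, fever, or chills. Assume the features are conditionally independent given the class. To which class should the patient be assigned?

bacterial

viral: 0.25 × (1−0.65) × (1−0.45) × (1−0.55) × 0.15 = 0.0032484375
bacterial: 0.75 × (1−0.35) × (1−0.3) × (1−0.3) × 0.75 = 0.17915625
Highest score → bacterial.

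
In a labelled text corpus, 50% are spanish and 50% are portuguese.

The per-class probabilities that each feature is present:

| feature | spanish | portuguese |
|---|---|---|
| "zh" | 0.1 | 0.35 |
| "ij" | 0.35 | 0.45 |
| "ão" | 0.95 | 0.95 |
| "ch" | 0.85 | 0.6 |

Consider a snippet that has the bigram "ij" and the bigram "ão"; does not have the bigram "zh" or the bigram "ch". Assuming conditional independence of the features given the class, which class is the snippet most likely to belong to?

spanish: 0.5 × (1−0.1) × 0.35 × 0.95 × (1−0.85) = 0.02244375
portuguese: 0.5 × (1−0.35) × 0.45 × 0.95 × (1−0.6) = 0.055575
Highest score → portuguese.

portuguese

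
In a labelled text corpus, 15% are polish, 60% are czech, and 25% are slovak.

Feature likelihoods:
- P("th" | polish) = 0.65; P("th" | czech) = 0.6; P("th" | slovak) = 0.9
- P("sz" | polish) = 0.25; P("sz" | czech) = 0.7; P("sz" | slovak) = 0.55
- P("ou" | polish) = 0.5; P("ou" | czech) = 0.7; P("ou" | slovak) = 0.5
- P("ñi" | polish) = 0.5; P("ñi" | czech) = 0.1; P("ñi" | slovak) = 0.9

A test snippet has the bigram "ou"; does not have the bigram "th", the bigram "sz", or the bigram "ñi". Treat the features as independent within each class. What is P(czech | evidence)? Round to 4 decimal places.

0.8134

polish: 0.15 × (1−0.65) × (1−0.25) × 0.5 × (1−0.5) = 0.00984375
czech: 0.6 × (1−0.6) × (1−0.7) × 0.7 × (1−0.1) = 0.04536
slovak: 0.25 × (1−0.9) × (1−0.55) × 0.5 × (1−0.9) = 0.0005625
P(czech | x) = 0.04536 / 0.05576625 ≈ 0.8134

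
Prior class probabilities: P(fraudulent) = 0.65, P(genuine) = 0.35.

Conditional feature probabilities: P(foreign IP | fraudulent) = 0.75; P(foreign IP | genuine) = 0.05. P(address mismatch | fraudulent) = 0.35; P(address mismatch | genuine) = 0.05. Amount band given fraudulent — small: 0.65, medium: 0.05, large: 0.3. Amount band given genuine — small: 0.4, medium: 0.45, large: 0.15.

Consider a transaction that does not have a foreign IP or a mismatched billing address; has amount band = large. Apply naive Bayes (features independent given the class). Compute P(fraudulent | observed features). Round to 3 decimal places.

fraudulent: 0.65 × (1−0.75) × (1−0.35) × 0.3 = 0.0316875
genuine: 0.35 × (1−0.05) × (1−0.05) × 0.15 = 0.04738125
P(fraudulent | x) = 0.0316875 / 0.07906875 ≈ 0.401

0.401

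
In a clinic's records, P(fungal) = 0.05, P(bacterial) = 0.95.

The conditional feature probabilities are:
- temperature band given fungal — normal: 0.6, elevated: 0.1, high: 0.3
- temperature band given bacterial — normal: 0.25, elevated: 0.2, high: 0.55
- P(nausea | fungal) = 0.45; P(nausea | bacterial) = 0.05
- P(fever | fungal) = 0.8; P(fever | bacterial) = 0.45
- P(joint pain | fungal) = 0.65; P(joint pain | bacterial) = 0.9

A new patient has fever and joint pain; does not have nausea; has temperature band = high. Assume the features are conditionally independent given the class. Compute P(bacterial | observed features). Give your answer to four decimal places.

0.9791

fungal: 0.05 × 0.3 × (1−0.45) × 0.8 × 0.65 = 0.00429
bacterial: 0.95 × 0.55 × (1−0.05) × 0.45 × 0.9 = 0.201031875
P(bacterial | x) = 0.201031875 / 0.205321875 ≈ 0.9791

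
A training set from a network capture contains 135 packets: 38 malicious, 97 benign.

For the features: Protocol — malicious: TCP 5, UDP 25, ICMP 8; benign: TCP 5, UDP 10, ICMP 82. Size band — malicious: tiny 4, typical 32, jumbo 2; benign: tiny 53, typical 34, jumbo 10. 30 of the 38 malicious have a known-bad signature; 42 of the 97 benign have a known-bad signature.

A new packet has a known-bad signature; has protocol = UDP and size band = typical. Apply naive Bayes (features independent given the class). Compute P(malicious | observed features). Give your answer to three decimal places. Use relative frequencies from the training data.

0.916

malicious: (38/135) × (25/38) × (32/38) × (30/38) ≈ 0.123115
benign: (97/135) × (10/97) × (34/97) × (42/97) ≈ 0.0112422
P(malicious | x) = 0.123115 / 0.1343572 ≈ 0.916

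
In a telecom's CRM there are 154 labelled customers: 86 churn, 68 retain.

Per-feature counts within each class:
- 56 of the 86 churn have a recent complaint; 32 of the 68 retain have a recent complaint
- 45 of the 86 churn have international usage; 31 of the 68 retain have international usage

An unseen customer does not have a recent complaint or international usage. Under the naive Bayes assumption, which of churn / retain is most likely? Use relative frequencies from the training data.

retain

churn: (86/154) × (30/86) × (41/86) ≈ 0.0928722
retain: (68/154) × (36/68) × (37/68) ≈ 0.127196
Highest score → retain.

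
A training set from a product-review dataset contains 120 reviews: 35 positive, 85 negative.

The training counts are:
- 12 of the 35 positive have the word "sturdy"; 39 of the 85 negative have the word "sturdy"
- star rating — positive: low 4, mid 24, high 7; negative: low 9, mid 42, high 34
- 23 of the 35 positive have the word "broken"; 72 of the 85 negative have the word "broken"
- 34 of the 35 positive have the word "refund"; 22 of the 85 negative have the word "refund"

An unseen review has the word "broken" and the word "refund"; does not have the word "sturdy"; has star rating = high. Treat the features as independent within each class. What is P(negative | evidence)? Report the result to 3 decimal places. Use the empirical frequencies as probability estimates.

0.579

positive: (35/120) × (23/35) × (7/35) × (23/35) × (34/35) ≈ 0.0244707
negative: (85/120) × (46/85) × (34/85) × (72/85) × (22/85) ≈ 0.0336166
P(negative | x) = 0.0336166 / 0.0580873 ≈ 0.579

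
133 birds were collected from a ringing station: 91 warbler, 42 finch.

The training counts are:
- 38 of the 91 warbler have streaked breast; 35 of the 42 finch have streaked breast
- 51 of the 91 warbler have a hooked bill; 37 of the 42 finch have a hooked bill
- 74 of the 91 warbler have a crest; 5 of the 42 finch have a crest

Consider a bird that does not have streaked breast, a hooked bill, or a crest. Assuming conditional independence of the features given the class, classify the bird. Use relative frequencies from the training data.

warbler

warbler: (91/133) × (53/91) × (40/91) × (17/91) ≈ 0.0327228
finch: (42/133) × (7/42) × (5/42) × (37/42) ≈ 0.00551975
Highest score → warbler.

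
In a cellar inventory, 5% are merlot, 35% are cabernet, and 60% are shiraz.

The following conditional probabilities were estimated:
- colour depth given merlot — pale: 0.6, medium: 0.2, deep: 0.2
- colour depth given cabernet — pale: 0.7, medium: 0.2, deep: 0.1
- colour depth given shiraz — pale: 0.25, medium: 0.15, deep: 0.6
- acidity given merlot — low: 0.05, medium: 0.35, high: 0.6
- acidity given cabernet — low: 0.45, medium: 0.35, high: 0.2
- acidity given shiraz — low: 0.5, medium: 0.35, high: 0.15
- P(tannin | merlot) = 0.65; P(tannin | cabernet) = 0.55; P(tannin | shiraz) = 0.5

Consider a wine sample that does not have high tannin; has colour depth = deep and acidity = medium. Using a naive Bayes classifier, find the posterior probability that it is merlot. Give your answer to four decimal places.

0.0176

merlot: 0.05 × 0.2 × 0.35 × (1−0.65) = 0.001225
cabernet: 0.35 × 0.1 × 0.35 × (1−0.55) = 0.0055125
shiraz: 0.6 × 0.6 × 0.35 × (1−0.5) = 0.063
P(merlot | x) = 0.001225 / 0.0697375 ≈ 0.0176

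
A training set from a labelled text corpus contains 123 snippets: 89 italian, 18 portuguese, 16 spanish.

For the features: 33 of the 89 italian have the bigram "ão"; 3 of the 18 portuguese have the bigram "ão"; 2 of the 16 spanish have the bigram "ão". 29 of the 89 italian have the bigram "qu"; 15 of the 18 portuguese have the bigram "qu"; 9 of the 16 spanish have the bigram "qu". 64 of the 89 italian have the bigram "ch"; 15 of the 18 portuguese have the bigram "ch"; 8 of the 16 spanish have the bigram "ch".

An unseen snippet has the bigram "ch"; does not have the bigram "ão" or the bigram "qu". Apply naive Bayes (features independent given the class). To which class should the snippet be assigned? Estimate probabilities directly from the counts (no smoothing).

italian

italian: (89/123) × (56/89) × (60/89) × (64/89) ≈ 0.220716
portuguese: (18/123) × (15/18) × (3/18) × (15/18) ≈ 0.0169377
spanish: (16/123) × (14/16) × (7/16) × (8/16) ≈ 0.0248984
Highest score → italian.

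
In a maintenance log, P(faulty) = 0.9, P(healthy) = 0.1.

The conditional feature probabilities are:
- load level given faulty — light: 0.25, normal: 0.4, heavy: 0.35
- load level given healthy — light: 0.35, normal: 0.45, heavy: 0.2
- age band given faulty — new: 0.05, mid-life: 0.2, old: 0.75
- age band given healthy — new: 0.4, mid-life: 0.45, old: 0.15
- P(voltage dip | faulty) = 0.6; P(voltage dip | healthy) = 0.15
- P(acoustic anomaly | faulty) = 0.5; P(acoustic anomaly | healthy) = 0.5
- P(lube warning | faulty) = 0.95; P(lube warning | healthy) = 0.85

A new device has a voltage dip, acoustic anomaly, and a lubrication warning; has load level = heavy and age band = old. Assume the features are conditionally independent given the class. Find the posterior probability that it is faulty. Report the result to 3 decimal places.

faulty: 0.9 × 0.35 × 0.75 × 0.6 × 0.5 × 0.95 = 0.06733125
healthy: 0.1 × 0.2 × 0.15 × 0.15 × 0.5 × 0.85 = 0.00019125
P(faulty | x) = 0.06733125 / 0.0675225 ≈ 0.997

0.997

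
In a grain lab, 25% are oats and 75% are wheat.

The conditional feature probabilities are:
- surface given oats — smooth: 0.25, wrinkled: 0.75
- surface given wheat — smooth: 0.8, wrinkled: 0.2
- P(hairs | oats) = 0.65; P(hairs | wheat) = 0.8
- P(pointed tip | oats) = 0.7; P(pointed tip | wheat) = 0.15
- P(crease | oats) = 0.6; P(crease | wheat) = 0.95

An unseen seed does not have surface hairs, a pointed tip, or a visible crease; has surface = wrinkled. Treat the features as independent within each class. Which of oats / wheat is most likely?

oats: 0.25 × 0.75 × (1−0.65) × (1−0.7) × (1−0.6) = 0.007875
wheat: 0.75 × 0.2 × (1−0.8) × (1−0.15) × (1−0.95) = 0.001275
Highest score → oats.

oats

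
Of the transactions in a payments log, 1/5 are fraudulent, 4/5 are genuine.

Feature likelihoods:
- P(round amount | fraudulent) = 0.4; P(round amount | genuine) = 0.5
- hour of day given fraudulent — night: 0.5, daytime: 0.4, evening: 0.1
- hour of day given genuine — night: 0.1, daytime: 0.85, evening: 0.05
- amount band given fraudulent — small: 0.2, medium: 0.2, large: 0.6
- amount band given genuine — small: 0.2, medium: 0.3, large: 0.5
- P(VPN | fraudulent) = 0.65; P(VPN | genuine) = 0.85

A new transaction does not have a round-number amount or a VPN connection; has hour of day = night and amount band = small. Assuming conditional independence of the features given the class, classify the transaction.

fraudulent

fraudulent: 0.2 × (1−0.4) × 0.5 × 0.2 × (1−0.65) = 0.0042
genuine: 0.8 × (1−0.5) × 0.1 × 0.2 × (1−0.85) = 0.0012
Highest score → fraudulent.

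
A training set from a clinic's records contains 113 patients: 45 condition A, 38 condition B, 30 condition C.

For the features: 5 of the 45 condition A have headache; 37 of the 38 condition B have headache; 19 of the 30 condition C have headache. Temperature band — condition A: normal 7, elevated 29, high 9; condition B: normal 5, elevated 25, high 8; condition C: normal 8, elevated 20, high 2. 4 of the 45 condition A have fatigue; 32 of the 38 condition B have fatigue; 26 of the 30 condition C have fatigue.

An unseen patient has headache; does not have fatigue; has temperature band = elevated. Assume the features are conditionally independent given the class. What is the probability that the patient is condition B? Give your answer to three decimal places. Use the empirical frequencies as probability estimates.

0.454

condition A: (45/113) × (5/45) × (29/45) × (41/45) ≈ 0.0259806
condition B: (38/113) × (37/38) × (25/38) × (6/38) ≈ 0.0340132
condition C: (30/113) × (19/30) × (20/30) × (4/30) ≈ 0.0149459
P(condition B | x) = 0.0340132 / 0.0749397 ≈ 0.454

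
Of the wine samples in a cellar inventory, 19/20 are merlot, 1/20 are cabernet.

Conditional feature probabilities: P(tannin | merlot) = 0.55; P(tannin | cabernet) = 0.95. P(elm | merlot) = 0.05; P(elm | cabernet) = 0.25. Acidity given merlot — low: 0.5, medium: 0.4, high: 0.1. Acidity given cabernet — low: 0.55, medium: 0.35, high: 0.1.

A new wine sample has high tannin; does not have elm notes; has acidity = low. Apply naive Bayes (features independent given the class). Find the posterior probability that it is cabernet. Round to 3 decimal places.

0.073

merlot: 0.95 × 0.55 × (1−0.05) × 0.5 = 0.2481875
cabernet: 0.05 × 0.95 × (1−0.25) × 0.55 = 0.01959375
P(cabernet | x) = 0.01959375 / 0.26778125 ≈ 0.073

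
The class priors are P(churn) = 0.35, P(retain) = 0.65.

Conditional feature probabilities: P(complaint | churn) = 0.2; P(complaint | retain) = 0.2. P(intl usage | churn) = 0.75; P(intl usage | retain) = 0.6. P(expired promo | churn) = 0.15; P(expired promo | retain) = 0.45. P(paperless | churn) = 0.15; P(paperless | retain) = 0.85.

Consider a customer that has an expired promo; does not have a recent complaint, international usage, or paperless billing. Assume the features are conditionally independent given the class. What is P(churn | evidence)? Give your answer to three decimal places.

0.389

churn: 0.35 × (1−0.2) × (1−0.75) × 0.15 × (1−0.15) = 0.008925
retain: 0.65 × (1−0.2) × (1−0.6) × 0.45 × (1−0.85) = 0.01404
P(churn | x) = 0.008925 / 0.022965 ≈ 0.389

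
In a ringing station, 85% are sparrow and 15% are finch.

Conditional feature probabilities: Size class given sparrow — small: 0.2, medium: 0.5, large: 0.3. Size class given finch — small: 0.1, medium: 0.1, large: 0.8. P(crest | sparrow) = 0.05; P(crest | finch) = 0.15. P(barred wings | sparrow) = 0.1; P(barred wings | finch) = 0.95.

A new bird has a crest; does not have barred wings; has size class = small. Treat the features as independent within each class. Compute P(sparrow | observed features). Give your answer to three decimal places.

0.986

sparrow: 0.85 × 0.2 × 0.05 × (1−0.1) = 0.00765
finch: 0.15 × 0.1 × 0.15 × (1−0.95) = 0.0001125
P(sparrow | x) = 0.00765 / 0.0077625 ≈ 0.986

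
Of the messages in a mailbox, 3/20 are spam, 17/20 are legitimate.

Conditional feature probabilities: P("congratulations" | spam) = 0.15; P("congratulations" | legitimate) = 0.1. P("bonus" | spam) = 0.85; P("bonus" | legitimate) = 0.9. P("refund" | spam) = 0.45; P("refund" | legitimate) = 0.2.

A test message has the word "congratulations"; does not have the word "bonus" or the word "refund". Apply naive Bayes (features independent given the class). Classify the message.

legitimate

spam: 0.15 × 0.15 × (1−0.85) × (1−0.45) = 0.00185625
legitimate: 0.85 × 0.1 × (1−0.9) × (1−0.2) = 0.0068
Highest score → legitimate.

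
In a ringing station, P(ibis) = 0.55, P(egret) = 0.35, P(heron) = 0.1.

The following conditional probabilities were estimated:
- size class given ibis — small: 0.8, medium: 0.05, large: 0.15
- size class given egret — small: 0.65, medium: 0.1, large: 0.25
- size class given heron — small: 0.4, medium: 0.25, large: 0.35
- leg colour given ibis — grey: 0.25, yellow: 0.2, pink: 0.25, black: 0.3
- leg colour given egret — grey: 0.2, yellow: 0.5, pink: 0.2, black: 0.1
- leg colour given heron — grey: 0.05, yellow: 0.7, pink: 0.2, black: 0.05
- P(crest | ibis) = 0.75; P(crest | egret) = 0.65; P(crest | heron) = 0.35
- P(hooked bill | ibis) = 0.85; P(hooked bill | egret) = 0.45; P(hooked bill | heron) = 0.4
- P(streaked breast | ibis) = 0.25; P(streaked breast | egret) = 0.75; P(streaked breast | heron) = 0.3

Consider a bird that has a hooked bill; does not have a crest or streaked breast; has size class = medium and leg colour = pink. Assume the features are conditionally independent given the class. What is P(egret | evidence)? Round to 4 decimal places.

0.1208

ibis: 0.55 × 0.05 × 0.25 × (1−0.75) × 0.85 × (1−0.25) = 0.001095703125
egret: 0.35 × 0.1 × 0.2 × (1−0.65) × 0.45 × (1−0.75) = 0.000275625
heron: 0.1 × 0.25 × 0.2 × (1−0.35) × 0.4 × (1−0.3) = 0.00091
P(egret | x) = 0.000275625 / 0.002281328125 ≈ 0.1208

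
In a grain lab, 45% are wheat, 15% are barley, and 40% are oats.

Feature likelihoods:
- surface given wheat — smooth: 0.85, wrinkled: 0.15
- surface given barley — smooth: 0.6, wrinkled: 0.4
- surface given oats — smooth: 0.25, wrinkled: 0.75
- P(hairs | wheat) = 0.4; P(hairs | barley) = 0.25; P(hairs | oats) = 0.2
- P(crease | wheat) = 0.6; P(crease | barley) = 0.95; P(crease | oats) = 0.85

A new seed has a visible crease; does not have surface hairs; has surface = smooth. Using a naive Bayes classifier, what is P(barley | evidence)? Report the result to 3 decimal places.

wheat: 0.45 × 0.85 × (1−0.4) × 0.6 = 0.1377
barley: 0.15 × 0.6 × (1−0.25) × 0.95 = 0.064125
oats: 0.4 × 0.25 × (1−0.2) × 0.85 = 0.068
P(barley | x) = 0.064125 / 0.269825 ≈ 0.238

0.238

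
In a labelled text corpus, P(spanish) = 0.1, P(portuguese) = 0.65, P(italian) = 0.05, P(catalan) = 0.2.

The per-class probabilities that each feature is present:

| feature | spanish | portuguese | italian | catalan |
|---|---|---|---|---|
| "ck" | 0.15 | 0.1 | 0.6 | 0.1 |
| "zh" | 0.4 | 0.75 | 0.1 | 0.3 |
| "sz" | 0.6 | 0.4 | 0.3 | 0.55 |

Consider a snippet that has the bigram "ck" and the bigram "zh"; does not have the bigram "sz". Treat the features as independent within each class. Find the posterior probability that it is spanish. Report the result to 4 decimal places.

spanish: 0.1 × 0.15 × 0.4 × (1−0.6) = 0.0024
portuguese: 0.65 × 0.1 × 0.75 × (1−0.4) = 0.02925
italian: 0.05 × 0.6 × 0.1 × (1−0.3) = 0.0021
catalan: 0.2 × 0.1 × 0.3 × (1−0.55) = 0.0027
P(spanish | x) = 0.0024 / 0.03645 ≈ 0.0658

0.0658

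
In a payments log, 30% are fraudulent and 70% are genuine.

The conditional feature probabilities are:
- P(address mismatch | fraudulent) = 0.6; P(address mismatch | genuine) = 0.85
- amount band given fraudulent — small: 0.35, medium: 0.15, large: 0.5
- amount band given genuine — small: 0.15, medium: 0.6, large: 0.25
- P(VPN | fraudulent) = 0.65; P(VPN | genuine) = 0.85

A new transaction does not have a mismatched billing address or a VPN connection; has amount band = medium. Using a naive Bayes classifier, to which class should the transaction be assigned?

fraudulent: 0.3 × (1−0.6) × 0.15 × (1−0.65) = 0.0063
genuine: 0.7 × (1−0.85) × 0.6 × (1−0.85) = 0.00945
Highest score → genuine.

genuine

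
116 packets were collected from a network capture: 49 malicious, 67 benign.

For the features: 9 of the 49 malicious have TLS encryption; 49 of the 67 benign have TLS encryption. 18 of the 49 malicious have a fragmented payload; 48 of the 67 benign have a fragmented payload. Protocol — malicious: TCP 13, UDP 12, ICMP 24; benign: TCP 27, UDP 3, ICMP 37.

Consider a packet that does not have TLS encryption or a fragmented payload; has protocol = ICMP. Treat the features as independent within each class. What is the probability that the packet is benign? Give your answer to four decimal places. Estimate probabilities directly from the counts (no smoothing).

0.1853

malicious: (49/116) × (40/49) × (31/49) × (24/49) ≈ 0.106852
benign: (67/116) × (18/67) × (19/67) × (37/67) ≈ 0.0243008
P(benign | x) = 0.0243008 / 0.1311528 ≈ 0.1853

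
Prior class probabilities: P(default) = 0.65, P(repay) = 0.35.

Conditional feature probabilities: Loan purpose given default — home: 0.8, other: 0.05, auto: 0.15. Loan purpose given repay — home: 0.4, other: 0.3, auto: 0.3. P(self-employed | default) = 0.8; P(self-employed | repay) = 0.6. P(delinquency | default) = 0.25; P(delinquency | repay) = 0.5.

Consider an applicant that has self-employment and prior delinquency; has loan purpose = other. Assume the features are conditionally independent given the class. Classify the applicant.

default: 0.65 × 0.05 × 0.8 × 0.25 = 0.0065
repay: 0.35 × 0.3 × 0.6 × 0.5 = 0.0315
Highest score → repay.

repay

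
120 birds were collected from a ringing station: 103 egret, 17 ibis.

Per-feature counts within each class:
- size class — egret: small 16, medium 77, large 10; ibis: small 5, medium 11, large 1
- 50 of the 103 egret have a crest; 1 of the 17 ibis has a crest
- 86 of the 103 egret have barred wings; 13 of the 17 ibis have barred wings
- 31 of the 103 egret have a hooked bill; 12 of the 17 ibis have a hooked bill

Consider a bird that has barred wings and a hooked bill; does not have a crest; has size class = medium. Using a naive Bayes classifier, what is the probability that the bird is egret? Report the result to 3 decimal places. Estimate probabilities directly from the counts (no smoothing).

0.641

egret: (103/120) × (77/103) × (53/103) × (86/103) × (31/103) ≈ 0.0829724
ibis: (17/120) × (11/17) × (16/17) × (13/17) × (12/17) ≈ 0.0465703
P(egret | x) = 0.0829724 / 0.1295427 ≈ 0.641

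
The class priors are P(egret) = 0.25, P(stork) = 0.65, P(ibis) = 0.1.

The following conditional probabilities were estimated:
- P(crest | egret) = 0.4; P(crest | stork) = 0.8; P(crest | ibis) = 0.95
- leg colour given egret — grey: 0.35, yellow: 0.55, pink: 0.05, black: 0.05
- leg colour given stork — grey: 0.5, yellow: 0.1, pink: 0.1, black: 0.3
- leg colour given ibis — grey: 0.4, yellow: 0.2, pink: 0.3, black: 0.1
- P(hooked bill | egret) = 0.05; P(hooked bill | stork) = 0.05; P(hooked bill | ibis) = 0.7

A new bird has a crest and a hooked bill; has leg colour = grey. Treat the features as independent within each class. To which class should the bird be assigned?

ibis

egret: 0.25 × 0.4 × 0.35 × 0.05 = 0.00175
stork: 0.65 × 0.8 × 0.5 × 0.05 = 0.013
ibis: 0.1 × 0.95 × 0.4 × 0.7 = 0.0266
Highest score → ibis.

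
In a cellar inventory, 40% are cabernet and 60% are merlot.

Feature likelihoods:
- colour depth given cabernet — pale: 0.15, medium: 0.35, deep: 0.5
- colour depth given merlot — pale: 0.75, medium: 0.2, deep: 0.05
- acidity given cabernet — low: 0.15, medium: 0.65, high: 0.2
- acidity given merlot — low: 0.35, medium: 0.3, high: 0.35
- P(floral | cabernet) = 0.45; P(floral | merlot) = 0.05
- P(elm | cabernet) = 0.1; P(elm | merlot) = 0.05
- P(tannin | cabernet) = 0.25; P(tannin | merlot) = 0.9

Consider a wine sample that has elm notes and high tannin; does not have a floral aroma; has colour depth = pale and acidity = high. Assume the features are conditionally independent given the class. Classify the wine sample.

merlot

cabernet: 0.4 × 0.15 × 0.2 × (1−0.45) × 0.1 × 0.25 = 0.000165
merlot: 0.6 × 0.75 × 0.35 × (1−0.05) × 0.05 × 0.9 = 0.006733125
Highest score → merlot.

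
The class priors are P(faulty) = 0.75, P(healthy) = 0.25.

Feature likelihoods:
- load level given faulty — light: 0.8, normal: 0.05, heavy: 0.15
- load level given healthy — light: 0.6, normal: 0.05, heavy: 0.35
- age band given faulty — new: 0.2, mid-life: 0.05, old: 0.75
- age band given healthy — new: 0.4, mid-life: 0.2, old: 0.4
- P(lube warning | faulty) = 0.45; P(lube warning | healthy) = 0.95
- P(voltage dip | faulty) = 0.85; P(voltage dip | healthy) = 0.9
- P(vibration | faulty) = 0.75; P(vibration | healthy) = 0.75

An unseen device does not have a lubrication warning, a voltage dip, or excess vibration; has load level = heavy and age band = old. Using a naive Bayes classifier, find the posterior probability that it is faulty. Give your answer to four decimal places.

0.9755

faulty: 0.75 × 0.15 × 0.75 × (1−0.45) × (1−0.85) × (1−0.75) = 0.001740234375
healthy: 0.25 × 0.35 × 0.4 × (1−0.95) × (1−0.9) × (1−0.75) = 0.00004375
P(faulty | x) = 0.001740234375 / 0.001783984375 ≈ 0.9755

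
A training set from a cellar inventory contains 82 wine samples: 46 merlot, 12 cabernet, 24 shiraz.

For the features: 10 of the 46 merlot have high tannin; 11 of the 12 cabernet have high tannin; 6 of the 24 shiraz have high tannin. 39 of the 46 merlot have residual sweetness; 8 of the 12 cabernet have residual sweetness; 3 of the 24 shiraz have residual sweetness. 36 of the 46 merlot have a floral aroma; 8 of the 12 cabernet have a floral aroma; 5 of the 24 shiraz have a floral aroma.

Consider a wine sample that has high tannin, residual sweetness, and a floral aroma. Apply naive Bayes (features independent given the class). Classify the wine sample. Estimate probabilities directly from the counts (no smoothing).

merlot: (46/82) × (10/46) × (39/46) × (36/46) ≈ 0.0809166
cabernet: (12/82) × (11/12) × (8/12) × (8/12) ≈ 0.0596206
shiraz: (24/82) × (6/24) × (3/24) × (5/24) ≈ 0.00190549
Highest score → merlot.

merlot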